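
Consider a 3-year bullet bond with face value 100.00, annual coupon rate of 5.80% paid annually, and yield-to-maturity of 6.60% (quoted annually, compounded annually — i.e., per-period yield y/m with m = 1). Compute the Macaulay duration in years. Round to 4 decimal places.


Coupon per period c = face * coupon_rate / m = 5.800000
Periods per year m = 1; per-period yield y/m = 0.066000
Number of cashflows N = 3
Cashflows (t years, CF_t, discount factor 1/(1+y/m)^(m*t), PV):
  t = 1.0000: CF_t = 5.800000, DF = 0.938086, PV = 5.440901
  t = 2.0000: CF_t = 5.800000, DF = 0.880006, PV = 5.104034
  t = 3.0000: CF_t = 105.800000, DF = 0.825521, PV = 87.340174
Price P = sum_t PV_t = 97.885109
Macaulay numerator sum_t t * PV_t:
  t * PV_t at t = 1.0000: 5.440901
  t * PV_t at t = 2.0000: 10.208069
  t * PV_t at t = 3.0000: 262.020523
Macaulay duration D = (sum_t t * PV_t) / P = 277.669492 / 97.885109 = 2.836688

Answer: Macaulay duration = 2.8367 years


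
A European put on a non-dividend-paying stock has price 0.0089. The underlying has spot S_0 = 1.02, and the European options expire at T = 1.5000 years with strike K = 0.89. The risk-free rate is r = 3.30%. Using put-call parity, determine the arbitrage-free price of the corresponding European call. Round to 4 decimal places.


Answer: Call price = 0.1819

Derivation:
Put-call parity: C - P = S_0 * exp(-qT) - K * exp(-rT).
S_0 * exp(-qT) = 1.0200 * 1.00000000 = 1.02000000
K * exp(-rT) = 0.8900 * 0.95170516 = 0.84701759
C = P + S*exp(-qT) - K*exp(-rT)
C = 0.0089 + 1.02000000 - 0.84701759 = 0.1819


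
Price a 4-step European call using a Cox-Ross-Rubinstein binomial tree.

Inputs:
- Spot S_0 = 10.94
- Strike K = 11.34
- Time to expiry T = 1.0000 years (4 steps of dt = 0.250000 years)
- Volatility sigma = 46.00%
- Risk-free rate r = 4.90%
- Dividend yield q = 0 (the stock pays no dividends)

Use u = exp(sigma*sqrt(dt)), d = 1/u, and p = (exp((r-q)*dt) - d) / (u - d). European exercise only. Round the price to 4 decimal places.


dt = T/N = 0.250000
u = exp(sigma*sqrt(dt)) = 1.258600; d = 1/u = 0.794534
p = (exp((r-q)*dt) - d) / (u - d) = 0.469312
Discount per step: exp(-r*dt) = 0.987825
Stock lattice S(k, i) with i counting down-moves:
  k=0: S(0,0) = 10.9400
  k=1: S(1,0) = 13.7691; S(1,1) = 8.6922
  k=2: S(2,0) = 17.3298; S(2,1) = 10.9400; S(2,2) = 6.9062
  k=3: S(3,0) = 21.8112; S(3,1) = 13.7691; S(3,2) = 8.6922; S(3,3) = 5.4872
  k=4: S(4,0) = 27.4516; S(4,1) = 17.3298; S(4,2) = 10.9400; S(4,3) = 6.9062; S(4,4) = 4.3598
Terminal payoffs V(N, i) = max(S_T - K, 0):
  V(4,0) = 16.111637; V(4,1) = 5.989769; V(4,2) = 0.000000; V(4,3) = 0.000000; V(4,4) = 0.000000
Backward induction: V(k, i) = exp(-r*dt) * [p * V(k+1, i) + (1-p) * V(k+1, i+1)].
  V(3,0) = exp(-r*dt) * [p*16.111637 + (1-p)*5.989769] = 10.609316
  V(3,1) = exp(-r*dt) * [p*5.989769 + (1-p)*0.000000] = 2.776843
  V(3,2) = exp(-r*dt) * [p*0.000000 + (1-p)*0.000000] = 0.000000
  V(3,3) = exp(-r*dt) * [p*0.000000 + (1-p)*0.000000] = 0.000000
  V(2,0) = exp(-r*dt) * [p*10.609316 + (1-p)*2.776843] = 6.374149
  V(2,1) = exp(-r*dt) * [p*2.776843 + (1-p)*0.000000] = 1.287337
  V(2,2) = exp(-r*dt) * [p*0.000000 + (1-p)*0.000000] = 0.000000
  V(1,0) = exp(-r*dt) * [p*6.374149 + (1-p)*1.287337] = 3.629897
  V(1,1) = exp(-r*dt) * [p*1.287337 + (1-p)*0.000000] = 0.596807
  V(0,0) = exp(-r*dt) * [p*3.629897 + (1-p)*0.596807] = 1.995674

Answer: Price = V(0,0) = 1.9957


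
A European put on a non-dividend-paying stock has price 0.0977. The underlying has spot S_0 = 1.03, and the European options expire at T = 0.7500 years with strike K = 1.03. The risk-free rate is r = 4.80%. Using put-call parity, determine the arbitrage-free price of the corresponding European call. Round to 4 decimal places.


Answer: Call price = 0.1341

Derivation:
Put-call parity: C - P = S_0 * exp(-qT) - K * exp(-rT).
S_0 * exp(-qT) = 1.0300 * 1.00000000 = 1.03000000
K * exp(-rT) = 1.0300 * 0.96464029 = 0.99357950
C = P + S*exp(-qT) - K*exp(-rT)
C = 0.0977 + 1.03000000 - 0.99357950 = 0.1341


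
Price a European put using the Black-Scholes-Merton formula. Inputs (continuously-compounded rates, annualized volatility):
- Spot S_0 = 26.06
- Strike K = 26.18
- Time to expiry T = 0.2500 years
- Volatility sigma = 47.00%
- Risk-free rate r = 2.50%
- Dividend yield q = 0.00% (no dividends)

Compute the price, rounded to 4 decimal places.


Answer: Price = 2.4140

Derivation:
d1 = (ln(S/K) + (r - q + 0.5*sigma^2) * T) / (sigma * sqrt(T)) = 0.12454601
d2 = d1 - sigma * sqrt(T) = -0.11045399
exp(-rT) = 0.99376949; exp(-qT) = 1.00000000
P = K * exp(-rT) * N(-d2) - S_0 * exp(-qT) * N(-d1)
N(-d1) = 0.45044149; N(-d2) = 0.54397533
P = 26.1800 * 0.99376949 * 0.54397533 - 26.0600 * 1.00000000 * 0.45044149 = 2.4140


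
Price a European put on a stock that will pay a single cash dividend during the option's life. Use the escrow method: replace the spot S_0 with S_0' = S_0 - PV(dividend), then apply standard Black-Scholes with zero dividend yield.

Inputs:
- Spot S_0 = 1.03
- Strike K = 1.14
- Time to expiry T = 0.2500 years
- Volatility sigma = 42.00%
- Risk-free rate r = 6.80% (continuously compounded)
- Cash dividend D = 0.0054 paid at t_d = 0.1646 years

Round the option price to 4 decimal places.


Answer: Price = 0.1458

Derivation:
PV(D) = D * exp(-r * t_d) = 0.0054 * 0.98886961 = 0.00533990
S_0' = S_0 - PV(D) = 1.0300 - 0.00533990 = 1.02466010
d1 = (ln(S_0'/K) + (r + sigma^2/2)*T) / (sigma*sqrt(T)) = -0.32198719
d2 = d1 - sigma*sqrt(T) = -0.53198719
exp(-rT) = 0.98314368
N(-d1) = 0.62626880; N(-d2) = 0.70263257
P = K * exp(-rT) * N(-d2) - S_0' * N(-d1) = 1.1400 * 0.98314368 * 0.70263257 - 1.02466010 * 0.62626880 = 0.1458


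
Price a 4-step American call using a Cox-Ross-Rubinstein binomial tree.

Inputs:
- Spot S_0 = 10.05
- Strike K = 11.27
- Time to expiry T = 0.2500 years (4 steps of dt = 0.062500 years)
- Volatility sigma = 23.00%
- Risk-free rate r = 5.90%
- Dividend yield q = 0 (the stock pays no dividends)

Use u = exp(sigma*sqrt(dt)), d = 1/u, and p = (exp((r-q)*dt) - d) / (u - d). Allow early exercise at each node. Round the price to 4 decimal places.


Answer: Price = V(0,0) = 0.0989

Derivation:
dt = T/N = 0.062500
u = exp(sigma*sqrt(dt)) = 1.059185; d = 1/u = 0.944122
p = (exp((r-q)*dt) - d) / (u - d) = 0.517736
Discount per step: exp(-r*dt) = 0.996319
Stock lattice S(k, i) with i counting down-moves:
  k=0: S(0,0) = 10.0500
  k=1: S(1,0) = 10.6448; S(1,1) = 9.4884
  k=2: S(2,0) = 11.2748; S(2,1) = 10.0500; S(2,2) = 8.9582
  k=3: S(3,0) = 11.9421; S(3,1) = 10.6448; S(3,2) = 9.4884; S(3,3) = 8.4577
  k=4: S(4,0) = 12.6489; S(4,1) = 11.2748; S(4,2) = 10.0500; S(4,3) = 8.9582; S(4,4) = 7.9851
Terminal payoffs V(N, i) = max(S_T - K, 0):
  V(4,0) = 1.378930; V(4,1) = 0.004828; V(4,2) = 0.000000; V(4,3) = 0.000000; V(4,4) = 0.000000
Backward induction: V(k, i) = exp(-r*dt) * [p * V(k+1, i) + (1-p) * V(k+1, i+1)]; then take max(V_cont, immediate exercise) for American.
  V(3,0) = exp(-r*dt) * [p*1.378930 + (1-p)*0.004828] = 0.713613; exercise = 0.672132; V(3,0) = max -> 0.713613
  V(3,1) = exp(-r*dt) * [p*0.004828 + (1-p)*0.000000] = 0.002490; exercise = 0.000000; V(3,1) = max -> 0.002490
  V(3,2) = exp(-r*dt) * [p*0.000000 + (1-p)*0.000000] = 0.000000; exercise = 0.000000; V(3,2) = max -> 0.000000
  V(3,3) = exp(-r*dt) * [p*0.000000 + (1-p)*0.000000] = 0.000000; exercise = 0.000000; V(3,3) = max -> 0.000000
  V(2,0) = exp(-r*dt) * [p*0.713613 + (1-p)*0.002490] = 0.369300; exercise = 0.004828; V(2,0) = max -> 0.369300
  V(2,1) = exp(-r*dt) * [p*0.002490 + (1-p)*0.000000] = 0.001285; exercise = 0.000000; V(2,1) = max -> 0.001285
  V(2,2) = exp(-r*dt) * [p*0.000000 + (1-p)*0.000000] = 0.000000; exercise = 0.000000; V(2,2) = max -> 0.000000
  V(1,0) = exp(-r*dt) * [p*0.369300 + (1-p)*0.001285] = 0.191113; exercise = 0.000000; V(1,0) = max -> 0.191113
  V(1,1) = exp(-r*dt) * [p*0.001285 + (1-p)*0.000000] = 0.000663; exercise = 0.000000; V(1,1) = max -> 0.000663
  V(0,0) = exp(-r*dt) * [p*0.191113 + (1-p)*0.000663] = 0.098900; exercise = 0.000000; V(0,0) = max -> 0.098900


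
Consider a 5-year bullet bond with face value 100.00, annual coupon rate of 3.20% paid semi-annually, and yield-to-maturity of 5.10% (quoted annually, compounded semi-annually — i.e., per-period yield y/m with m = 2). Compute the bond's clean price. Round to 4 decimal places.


Answer: Price = 91.7070

Derivation:
Coupon per period c = face * coupon_rate / m = 1.600000
Periods per year m = 2; per-period yield y/m = 0.025500
Number of cashflows N = 10
Cashflows (t years, CF_t, discount factor 1/(1+y/m)^(m*t), PV):
  t = 0.5000: CF_t = 1.600000, DF = 0.975134, PV = 1.560215
  t = 1.0000: CF_t = 1.600000, DF = 0.950886, PV = 1.521418
  t = 1.5000: CF_t = 1.600000, DF = 0.927242, PV = 1.483587
  t = 2.0000: CF_t = 1.600000, DF = 0.904185, PV = 1.446696
  t = 2.5000: CF_t = 1.600000, DF = 0.881702, PV = 1.410723
  t = 3.0000: CF_t = 1.600000, DF = 0.859777, PV = 1.375644
  t = 3.5000: CF_t = 1.600000, DF = 0.838398, PV = 1.341437
  t = 4.0000: CF_t = 1.600000, DF = 0.817551, PV = 1.308081
  t = 4.5000: CF_t = 1.600000, DF = 0.797222, PV = 1.275554
  t = 5.0000: CF_t = 101.600000, DF = 0.777398, PV = 78.983625
Price P = sum_t PV_t = 91.706980


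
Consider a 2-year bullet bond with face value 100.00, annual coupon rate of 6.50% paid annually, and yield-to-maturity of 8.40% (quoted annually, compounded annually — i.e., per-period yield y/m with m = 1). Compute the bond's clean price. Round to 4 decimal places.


Coupon per period c = face * coupon_rate / m = 6.500000
Periods per year m = 1; per-period yield y/m = 0.084000
Number of cashflows N = 2
Cashflows (t years, CF_t, discount factor 1/(1+y/m)^(m*t), PV):
  t = 1.0000: CF_t = 6.500000, DF = 0.922509, PV = 5.996310
  t = 2.0000: CF_t = 106.500000, DF = 0.851023, PV = 90.633978
Price P = sum_t PV_t = 96.630288

Answer: Price = 96.6303


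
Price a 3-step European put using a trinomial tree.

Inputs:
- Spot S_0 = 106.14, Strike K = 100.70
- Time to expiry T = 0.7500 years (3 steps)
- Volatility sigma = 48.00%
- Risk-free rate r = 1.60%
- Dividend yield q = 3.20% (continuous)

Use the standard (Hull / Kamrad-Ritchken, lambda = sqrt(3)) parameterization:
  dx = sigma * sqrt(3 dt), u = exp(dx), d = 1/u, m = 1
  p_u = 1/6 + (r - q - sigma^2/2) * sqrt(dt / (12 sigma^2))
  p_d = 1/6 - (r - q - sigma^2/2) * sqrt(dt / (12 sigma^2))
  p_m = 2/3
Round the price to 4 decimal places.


dt = T/N = 0.250000; dx = sigma*sqrt(3*dt) = 0.415692
u = exp(dx) = 1.515419; d = 1/u = 0.659883
p_u = 0.127214, p_m = 0.666667, p_d = 0.206119
Discount per step: exp(-r*dt) = 0.996008
Stock lattice S(k, j) with j the centered position index:
  k=0: S(0,+0) = 106.1400
  k=1: S(1,-1) = 70.0400; S(1,+0) = 106.1400; S(1,+1) = 160.8466
  k=2: S(2,-2) = 46.2182; S(2,-1) = 70.0400; S(2,+0) = 106.1400; S(2,+1) = 160.8466; S(2,+2) = 243.7501
  k=3: S(3,-3) = 30.4986; S(3,-2) = 46.2182; S(3,-1) = 70.0400; S(3,+0) = 106.1400; S(3,+1) = 160.8466; S(3,+2) = 243.7501; S(3,+3) = 369.3836
Terminal payoffs V(N, j) = max(K - S_T, 0):
  V(3,-3) = 70.201351; V(3,-2) = 54.481757; V(3,-1) = 30.659981; V(3,+0) = 0.000000; V(3,+1) = 0.000000; V(3,+2) = 0.000000; V(3,+3) = 0.000000
Backward induction: V(k, j) = exp(-r*dt) * [p_u * V(k+1, j+1) + p_m * V(k+1, j) + p_d * V(k+1, j-1)]
  V(2,-2) = exp(-r*dt) * [p_u*30.659981 + p_m*54.481757 + p_d*70.201351] = 54.473061
  V(2,-1) = exp(-r*dt) * [p_u*0.000000 + p_m*30.659981 + p_d*54.481757] = 31.543283
  V(2,+0) = exp(-r*dt) * [p_u*0.000000 + p_m*0.000000 + p_d*30.659981] = 6.294375
  V(2,+1) = exp(-r*dt) * [p_u*0.000000 + p_m*0.000000 + p_d*0.000000] = 0.000000
  V(2,+2) = exp(-r*dt) * [p_u*0.000000 + p_m*0.000000 + p_d*0.000000] = 0.000000
  V(1,-1) = exp(-r*dt) * [p_u*6.294375 + p_m*31.543283 + p_d*54.473061] = 32.925554
  V(1,+0) = exp(-r*dt) * [p_u*0.000000 + p_m*6.294375 + p_d*31.543283] = 10.655211
  V(1,+1) = exp(-r*dt) * [p_u*0.000000 + p_m*0.000000 + p_d*6.294375] = 1.292211
  V(0,+0) = exp(-r*dt) * [p_u*1.292211 + p_m*10.655211 + p_d*32.925554] = 13.998337

Answer: Price = V(0,0) = 13.9983


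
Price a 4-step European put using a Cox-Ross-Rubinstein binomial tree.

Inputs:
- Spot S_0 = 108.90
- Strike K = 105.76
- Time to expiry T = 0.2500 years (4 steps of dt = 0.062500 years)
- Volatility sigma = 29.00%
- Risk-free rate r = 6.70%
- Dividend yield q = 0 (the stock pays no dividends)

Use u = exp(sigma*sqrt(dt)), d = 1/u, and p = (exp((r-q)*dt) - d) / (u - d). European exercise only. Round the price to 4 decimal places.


Answer: Price = V(0,0) = 4.0863

Derivation:
dt = T/N = 0.062500
u = exp(sigma*sqrt(dt)) = 1.075193; d = 1/u = 0.930066
p = (exp((r-q)*dt) - d) / (u - d) = 0.510797
Discount per step: exp(-r*dt) = 0.995821
Stock lattice S(k, i) with i counting down-moves:
  k=0: S(0,0) = 108.9000
  k=1: S(1,0) = 117.0885; S(1,1) = 101.2842
  k=2: S(2,0) = 125.8927; S(2,1) = 108.9000; S(2,2) = 94.2009
  k=3: S(3,0) = 135.3589; S(3,1) = 117.0885; S(3,2) = 101.2842; S(3,3) = 87.6131
  k=4: S(4,0) = 145.5370; S(4,1) = 125.8927; S(4,2) = 108.9000; S(4,3) = 94.2009; S(4,4) = 81.4859
Terminal payoffs V(N, i) = max(K - S_T, 0):
  V(4,0) = 0.000000; V(4,1) = 0.000000; V(4,2) = 0.000000; V(4,3) = 11.559072; V(4,4) = 24.274097
Backward induction: V(k, i) = exp(-r*dt) * [p * V(k+1, i) + (1-p) * V(k+1, i+1)].
  V(3,0) = exp(-r*dt) * [p*0.000000 + (1-p)*0.000000] = 0.000000
  V(3,1) = exp(-r*dt) * [p*0.000000 + (1-p)*0.000000] = 0.000000
  V(3,2) = exp(-r*dt) * [p*0.000000 + (1-p)*11.559072] = 5.631098
  V(3,3) = exp(-r*dt) * [p*11.559072 + (1-p)*24.274097] = 17.705000
  V(2,0) = exp(-r*dt) * [p*0.000000 + (1-p)*0.000000] = 0.000000
  V(2,1) = exp(-r*dt) * [p*0.000000 + (1-p)*5.631098] = 2.743236
  V(2,2) = exp(-r*dt) * [p*5.631098 + (1-p)*17.705000] = 11.489468
  V(1,0) = exp(-r*dt) * [p*0.000000 + (1-p)*2.743236] = 1.336390
  V(1,1) = exp(-r*dt) * [p*2.743236 + (1-p)*11.489468] = 6.992572
  V(0,0) = exp(-r*dt) * [p*1.336390 + (1-p)*6.992572] = 4.086262


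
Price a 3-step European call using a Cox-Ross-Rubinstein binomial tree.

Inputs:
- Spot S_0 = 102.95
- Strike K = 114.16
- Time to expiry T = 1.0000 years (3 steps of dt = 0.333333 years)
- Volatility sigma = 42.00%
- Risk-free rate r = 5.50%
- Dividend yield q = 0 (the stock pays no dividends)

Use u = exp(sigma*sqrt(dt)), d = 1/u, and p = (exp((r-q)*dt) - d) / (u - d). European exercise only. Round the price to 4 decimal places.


Answer: Price = V(0,0) = 15.9551

Derivation:
dt = T/N = 0.333333
u = exp(sigma*sqrt(dt)) = 1.274415; d = 1/u = 0.784674
p = (exp((r-q)*dt) - d) / (u - d) = 0.477454
Discount per step: exp(-r*dt) = 0.981834
Stock lattice S(k, i) with i counting down-moves:
  k=0: S(0,0) = 102.9500
  k=1: S(1,0) = 131.2010; S(1,1) = 80.7822
  k=2: S(2,0) = 167.2045; S(2,1) = 102.9500; S(2,2) = 63.3877
  k=3: S(3,0) = 213.0879; S(3,1) = 131.2010; S(3,2) = 80.7822; S(3,3) = 49.7386
Terminal payoffs V(N, i) = max(S_T - K, 0):
  V(3,0) = 98.927903; V(3,1) = 17.041006; V(3,2) = 0.000000; V(3,3) = 0.000000
Backward induction: V(k, i) = exp(-r*dt) * [p * V(k+1, i) + (1-p) * V(k+1, i+1)].
  V(2,0) = exp(-r*dt) * [p*98.927903 + (1-p)*17.041006] = 55.118372
  V(2,1) = exp(-r*dt) * [p*17.041006 + (1-p)*0.000000] = 7.988483
  V(2,2) = exp(-r*dt) * [p*0.000000 + (1-p)*0.000000] = 0.000000
  V(1,0) = exp(-r*dt) * [p*55.118372 + (1-p)*7.988483] = 29.936910
  V(1,1) = exp(-r*dt) * [p*7.988483 + (1-p)*0.000000] = 3.744841
  V(0,0) = exp(-r*dt) * [p*29.936910 + (1-p)*3.744841] = 15.955129


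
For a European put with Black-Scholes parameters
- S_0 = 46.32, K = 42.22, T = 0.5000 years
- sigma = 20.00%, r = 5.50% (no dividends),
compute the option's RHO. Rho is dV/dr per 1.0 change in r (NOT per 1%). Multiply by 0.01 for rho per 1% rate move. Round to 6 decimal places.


d1 = 0.9205101288; d2 = 0.7790887726
phi(d1) = 0.2611636695; exp(-qT) = 1.0000000000; exp(-rT) = 0.9728746826
N(-d2) = 0.2179637117
Rho = -K*T*exp(-rT)*N(-d2) = -42.2200 * 0.5000 * 0.9728746826 * 0.2179637117 = -4.476405

Answer: Rho = -4.476405


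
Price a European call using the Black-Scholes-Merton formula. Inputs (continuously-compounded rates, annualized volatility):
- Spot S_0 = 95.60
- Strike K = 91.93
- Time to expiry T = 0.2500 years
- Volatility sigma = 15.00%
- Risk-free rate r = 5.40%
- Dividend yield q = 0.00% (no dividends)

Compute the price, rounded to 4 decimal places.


Answer: Price = 5.8969

Derivation:
d1 = (ln(S/K) + (r - q + 0.5*sigma^2) * T) / (sigma * sqrt(T)) = 0.73943870
d2 = d1 - sigma * sqrt(T) = 0.66443870
exp(-rT) = 0.98659072; exp(-qT) = 1.00000000
C = S_0 * exp(-qT) * N(d1) - K * exp(-rT) * N(d2)
N(d1) = 0.77017967; N(d2) = 0.74679521
C = 95.6000 * 1.00000000 * 0.77017967 - 91.9300 * 0.98659072 * 0.74679521 = 5.8969


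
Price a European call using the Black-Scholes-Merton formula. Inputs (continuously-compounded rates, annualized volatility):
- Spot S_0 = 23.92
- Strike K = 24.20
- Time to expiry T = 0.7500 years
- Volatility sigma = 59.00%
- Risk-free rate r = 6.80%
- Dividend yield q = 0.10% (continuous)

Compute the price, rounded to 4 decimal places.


d1 = (ln(S/K) + (r - q + 0.5*sigma^2) * T) / (sigma * sqrt(T)) = 0.33104637
d2 = d1 - sigma * sqrt(T) = -0.17990861
exp(-rT) = 0.95027867; exp(-qT) = 0.99925028
C = S_0 * exp(-qT) * N(d1) - K * exp(-rT) * N(d2)
N(d1) = 0.62969527; N(d2) = 0.42861216
C = 23.9200 * 0.99925028 * 0.62969527 - 24.2000 * 0.95027867 * 0.42861216 = 5.1943

Answer: Price = 5.1943


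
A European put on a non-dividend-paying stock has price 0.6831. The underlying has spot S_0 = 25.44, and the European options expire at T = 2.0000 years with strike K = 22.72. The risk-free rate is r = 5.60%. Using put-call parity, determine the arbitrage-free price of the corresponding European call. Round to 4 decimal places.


Answer: Call price = 5.8104

Derivation:
Put-call parity: C - P = S_0 * exp(-qT) - K * exp(-rT).
S_0 * exp(-qT) = 25.4400 * 1.00000000 = 25.44000000
K * exp(-rT) = 22.7200 * 0.89404426 = 20.31268553
C = P + S*exp(-qT) - K*exp(-rT)
C = 0.6831 + 25.44000000 - 20.31268553 = 5.8104


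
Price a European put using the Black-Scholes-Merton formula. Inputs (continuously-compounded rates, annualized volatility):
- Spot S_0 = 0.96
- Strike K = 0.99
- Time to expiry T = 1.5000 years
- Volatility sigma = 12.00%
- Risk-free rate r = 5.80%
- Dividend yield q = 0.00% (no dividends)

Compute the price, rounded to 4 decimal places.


Answer: Price = 0.0324

Derivation:
d1 = (ln(S/K) + (r - q + 0.5*sigma^2) * T) / (sigma * sqrt(T)) = 0.45607010
d2 = d1 - sigma * sqrt(T) = 0.30910071
exp(-rT) = 0.91667710; exp(-qT) = 1.00000000
P = K * exp(-rT) * N(-d2) - S_0 * exp(-qT) * N(-d1)
N(-d1) = 0.32416979; N(-d2) = 0.37862246
P = 0.9900 * 0.91667710 * 0.37862246 - 0.9600 * 1.00000000 * 0.32416979 = 0.0324


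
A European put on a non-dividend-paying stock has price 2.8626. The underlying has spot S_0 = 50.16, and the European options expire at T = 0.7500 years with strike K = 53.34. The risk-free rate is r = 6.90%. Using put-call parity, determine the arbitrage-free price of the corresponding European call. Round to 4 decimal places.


Answer: Call price = 2.3727

Derivation:
Put-call parity: C - P = S_0 * exp(-qT) - K * exp(-rT).
S_0 * exp(-qT) = 50.1600 * 1.00000000 = 50.16000000
K * exp(-rT) = 53.3400 * 0.94956623 = 50.64986264
C = P + S*exp(-qT) - K*exp(-rT)
C = 2.8626 + 50.16000000 - 50.64986264 = 2.3727


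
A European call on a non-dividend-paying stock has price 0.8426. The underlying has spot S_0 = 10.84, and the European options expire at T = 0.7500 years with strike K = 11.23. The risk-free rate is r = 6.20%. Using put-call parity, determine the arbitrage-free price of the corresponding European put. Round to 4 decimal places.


Answer: Put price = 0.7224

Derivation:
Put-call parity: C - P = S_0 * exp(-qT) - K * exp(-rT).
S_0 * exp(-qT) = 10.8400 * 1.00000000 = 10.84000000
K * exp(-rT) = 11.2300 * 0.95456456 = 10.71976002
P = C - S*exp(-qT) + K*exp(-rT)
P = 0.8426 - 10.84000000 + 10.71976002 = 0.7224


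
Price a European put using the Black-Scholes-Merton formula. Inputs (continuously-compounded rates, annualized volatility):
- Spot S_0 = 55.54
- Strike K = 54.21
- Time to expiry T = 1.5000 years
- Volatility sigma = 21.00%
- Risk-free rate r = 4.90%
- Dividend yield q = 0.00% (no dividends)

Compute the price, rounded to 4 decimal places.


Answer: Price = 3.2168

Derivation:
d1 = (ln(S/K) + (r - q + 0.5*sigma^2) * T) / (sigma * sqrt(T)) = 0.50861162
d2 = d1 - sigma * sqrt(T) = 0.25141519
exp(-rT) = 0.92913615; exp(-qT) = 1.00000000
P = K * exp(-rT) * N(-d2) - S_0 * exp(-qT) * N(-d1)
N(-d1) = 0.30551224; N(-d2) = 0.40074656
P = 54.2100 * 0.92913615 * 0.40074656 - 55.5400 * 1.00000000 * 0.30551224 = 3.2168


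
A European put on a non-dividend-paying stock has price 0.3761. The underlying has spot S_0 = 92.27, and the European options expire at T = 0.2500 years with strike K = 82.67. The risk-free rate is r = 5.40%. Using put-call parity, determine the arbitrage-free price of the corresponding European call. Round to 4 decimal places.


Put-call parity: C - P = S_0 * exp(-qT) - K * exp(-rT).
S_0 * exp(-qT) = 92.2700 * 1.00000000 = 92.27000000
K * exp(-rT) = 82.6700 * 0.98659072 = 81.56145452
C = P + S*exp(-qT) - K*exp(-rT)
C = 0.3761 + 92.27000000 - 81.56145452 = 11.0846

Answer: Call price = 11.0846


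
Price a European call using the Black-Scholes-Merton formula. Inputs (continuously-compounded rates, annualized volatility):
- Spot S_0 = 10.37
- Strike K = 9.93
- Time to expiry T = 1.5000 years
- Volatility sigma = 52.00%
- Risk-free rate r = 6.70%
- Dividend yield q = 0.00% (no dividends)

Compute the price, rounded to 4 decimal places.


Answer: Price = 3.1713

Derivation:
d1 = (ln(S/K) + (r - q + 0.5*sigma^2) * T) / (sigma * sqrt(T)) = 0.54431516
d2 = d1 - sigma * sqrt(T) = -0.09255217
exp(-rT) = 0.90438511; exp(-qT) = 1.00000000
C = S_0 * exp(-qT) * N(d1) - K * exp(-rT) * N(d2)
N(d1) = 0.70688769; N(d2) = 0.46312967
C = 10.3700 * 1.00000000 * 0.70688769 - 9.9300 * 0.90438511 * 0.46312967 = 3.1713


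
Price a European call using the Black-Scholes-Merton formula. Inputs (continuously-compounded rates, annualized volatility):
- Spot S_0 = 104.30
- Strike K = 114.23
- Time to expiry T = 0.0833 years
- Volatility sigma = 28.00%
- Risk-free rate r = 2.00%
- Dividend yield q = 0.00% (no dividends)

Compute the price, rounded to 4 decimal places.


d1 = (ln(S/K) + (r - q + 0.5*sigma^2) * T) / (sigma * sqrt(T)) = -1.06432598
d2 = d1 - sigma * sqrt(T) = -1.14513886
exp(-rT) = 0.99833539; exp(-qT) = 1.00000000
C = S_0 * exp(-qT) * N(d1) - K * exp(-rT) * N(d2)
N(d1) = 0.14359053; N(d2) = 0.12607582
C = 104.3000 * 1.00000000 * 0.14359053 - 114.2300 * 0.99833539 * 0.12607582 = 0.5988

Answer: Price = 0.5988


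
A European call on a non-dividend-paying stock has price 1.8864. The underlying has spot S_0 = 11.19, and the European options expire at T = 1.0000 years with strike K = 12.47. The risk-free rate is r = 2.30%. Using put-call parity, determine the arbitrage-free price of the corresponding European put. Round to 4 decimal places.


Answer: Put price = 2.8829

Derivation:
Put-call parity: C - P = S_0 * exp(-qT) - K * exp(-rT).
S_0 * exp(-qT) = 11.1900 * 1.00000000 = 11.19000000
K * exp(-rT) = 12.4700 * 0.97726248 = 12.18646317
P = C - S*exp(-qT) + K*exp(-rT)
P = 1.8864 - 11.19000000 + 12.18646317 = 2.8829


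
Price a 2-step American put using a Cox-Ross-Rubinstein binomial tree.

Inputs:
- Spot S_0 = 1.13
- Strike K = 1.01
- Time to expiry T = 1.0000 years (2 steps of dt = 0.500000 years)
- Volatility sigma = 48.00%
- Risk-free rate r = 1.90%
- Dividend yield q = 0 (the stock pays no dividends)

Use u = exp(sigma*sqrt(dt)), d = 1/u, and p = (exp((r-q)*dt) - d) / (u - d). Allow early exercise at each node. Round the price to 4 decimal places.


dt = T/N = 0.500000
u = exp(sigma*sqrt(dt)) = 1.404121; d = 1/u = 0.712189
p = (exp((r-q)*dt) - d) / (u - d) = 0.429748
Discount per step: exp(-r*dt) = 0.990545
Stock lattice S(k, i) with i counting down-moves:
  k=0: S(0,0) = 1.1300
  k=1: S(1,0) = 1.5867; S(1,1) = 0.8048
  k=2: S(2,0) = 2.2279; S(2,1) = 1.1300; S(2,2) = 0.5732
Terminal payoffs V(N, i) = max(K - S_T, 0):
  V(2,0) = 0.000000; V(2,1) = 0.000000; V(2,2) = 0.436848
Backward induction: V(k, i) = exp(-r*dt) * [p * V(k+1, i) + (1-p) * V(k+1, i+1)]; then take max(V_cont, immediate exercise) for American.
  V(1,0) = exp(-r*dt) * [p*0.000000 + (1-p)*0.000000] = 0.000000; exercise = 0.000000; V(1,0) = max -> 0.000000
  V(1,1) = exp(-r*dt) * [p*0.000000 + (1-p)*0.436848] = 0.246758; exercise = 0.205226; V(1,1) = max -> 0.246758
  V(0,0) = exp(-r*dt) * [p*0.000000 + (1-p)*0.246758] = 0.139384; exercise = 0.000000; V(0,0) = max -> 0.139384

Answer: Price = V(0,0) = 0.1394


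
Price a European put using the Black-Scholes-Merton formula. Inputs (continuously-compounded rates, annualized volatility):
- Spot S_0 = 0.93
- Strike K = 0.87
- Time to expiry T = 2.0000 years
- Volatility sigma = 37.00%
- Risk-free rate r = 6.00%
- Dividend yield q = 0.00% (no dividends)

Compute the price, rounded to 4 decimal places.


Answer: Price = 0.1072

Derivation:
d1 = (ln(S/K) + (r - q + 0.5*sigma^2) * T) / (sigma * sqrt(T)) = 0.61841528
d2 = d1 - sigma * sqrt(T) = 0.09515627
exp(-rT) = 0.88692044; exp(-qT) = 1.00000000
P = K * exp(-rT) * N(-d2) - S_0 * exp(-qT) * N(-d1)
N(-d1) = 0.26815081; N(-d2) = 0.46209535
P = 0.8700 * 0.88692044 * 0.46209535 - 0.9300 * 1.00000000 * 0.26815081 = 0.1072


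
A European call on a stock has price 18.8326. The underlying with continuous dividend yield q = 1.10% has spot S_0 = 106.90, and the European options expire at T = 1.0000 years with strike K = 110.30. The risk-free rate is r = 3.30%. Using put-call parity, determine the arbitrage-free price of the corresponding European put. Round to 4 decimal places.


Put-call parity: C - P = S_0 * exp(-qT) - K * exp(-rT).
S_0 * exp(-qT) = 106.9000 * 0.98906028 = 105.73054380
K * exp(-rT) = 110.3000 * 0.96753856 = 106.71950312
P = C - S*exp(-qT) + K*exp(-rT)
P = 18.8326 - 105.73054380 + 106.71950312 = 19.8216

Answer: Put price = 19.8216


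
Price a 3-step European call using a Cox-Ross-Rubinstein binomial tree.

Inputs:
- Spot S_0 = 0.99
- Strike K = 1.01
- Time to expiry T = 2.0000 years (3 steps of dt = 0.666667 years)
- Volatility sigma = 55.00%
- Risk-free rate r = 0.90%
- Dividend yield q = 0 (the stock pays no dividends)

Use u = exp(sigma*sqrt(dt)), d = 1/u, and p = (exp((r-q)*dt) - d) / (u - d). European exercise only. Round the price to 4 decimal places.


Answer: Price = V(0,0) = 0.3218

Derivation:
dt = T/N = 0.666667
u = exp(sigma*sqrt(dt)) = 1.566859; d = 1/u = 0.638219
p = (exp((r-q)*dt) - d) / (u - d) = 0.396062
Discount per step: exp(-r*dt) = 0.994018
Stock lattice S(k, i) with i counting down-moves:
  k=0: S(0,0) = 0.9900
  k=1: S(1,0) = 1.5512; S(1,1) = 0.6318
  k=2: S(2,0) = 2.4305; S(2,1) = 0.9900; S(2,2) = 0.4033
  k=3: S(3,0) = 3.8082; S(3,1) = 1.5512; S(3,2) = 0.6318; S(3,3) = 0.2574
Terminal payoffs V(N, i) = max(S_T - K, 0):
  V(3,0) = 2.798247; V(3,1) = 0.541191; V(3,2) = 0.000000; V(3,3) = 0.000000
Backward induction: V(k, i) = exp(-r*dt) * [p * V(k+1, i) + (1-p) * V(k+1, i+1)].
  V(2,0) = exp(-r*dt) * [p*2.798247 + (1-p)*0.541191] = 1.426539
  V(2,1) = exp(-r*dt) * [p*0.541191 + (1-p)*0.000000] = 0.213063
  V(2,2) = exp(-r*dt) * [p*0.000000 + (1-p)*0.000000] = 0.000000
  V(1,0) = exp(-r*dt) * [p*1.426539 + (1-p)*0.213063] = 0.689525
  V(1,1) = exp(-r*dt) * [p*0.213063 + (1-p)*0.000000] = 0.083881
  V(0,0) = exp(-r*dt) * [p*0.689525 + (1-p)*0.083881] = 0.321817


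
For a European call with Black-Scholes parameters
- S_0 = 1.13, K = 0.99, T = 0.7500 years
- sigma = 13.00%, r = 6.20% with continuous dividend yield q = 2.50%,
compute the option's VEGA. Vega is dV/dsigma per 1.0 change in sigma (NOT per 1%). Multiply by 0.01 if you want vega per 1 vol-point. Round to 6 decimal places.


d1 = 1.4776211471; d2 = 1.3650378447
phi(d1) = 0.1339055390; exp(-qT) = 0.9814246877; exp(-rT) = 0.9545645606
Vega = S * exp(-qT) * phi(d1) * sqrt(T) = 1.1300 * 0.9814246877 * 0.1339055390 * 0.8660254038 = 0.128607

Answer: Vega = 0.128607


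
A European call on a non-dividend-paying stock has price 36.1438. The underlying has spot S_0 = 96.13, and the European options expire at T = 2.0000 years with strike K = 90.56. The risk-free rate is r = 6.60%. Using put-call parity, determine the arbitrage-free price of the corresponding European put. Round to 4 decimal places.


Answer: Put price = 19.3752

Derivation:
Put-call parity: C - P = S_0 * exp(-qT) - K * exp(-rT).
S_0 * exp(-qT) = 96.1300 * 1.00000000 = 96.13000000
K * exp(-rT) = 90.5600 * 0.87634100 = 79.36144051
P = C - S*exp(-qT) + K*exp(-rT)
P = 36.1438 - 96.13000000 + 79.36144051 = 19.3752


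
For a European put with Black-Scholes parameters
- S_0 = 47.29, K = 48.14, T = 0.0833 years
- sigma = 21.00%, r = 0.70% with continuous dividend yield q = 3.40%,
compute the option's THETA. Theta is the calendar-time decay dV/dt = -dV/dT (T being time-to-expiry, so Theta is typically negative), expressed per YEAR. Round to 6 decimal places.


Answer: Theta = -7.316758

Derivation:
d1 = -0.3007262026; d2 = -0.3613358553
phi(d1) = 0.3813046345; exp(-qT) = 0.9971718069; exp(-rT) = 0.9994170700
Theta = -S*exp(-qT)*phi(d1)*sigma/(2*sqrt(T)) + r*K*exp(-rT)*N(-d2) - q*S*exp(-qT)*N(-d1)
N(-d1) = 0.6181883568; N(-d2) = 0.6410758035; sqrt(T) = 0.2886173938
Term 1 = -47.2900 * 0.9971718069 * 0.3813046345 * 0.2100 / (2 * 0.2886173938) = -6.5415126776
Term 2 = 0.0070 * 48.1400 * 0.9994170700 * 0.6410758035 = 0.2159037941
Term 3 = -0.0340 * 47.2900 * 0.9971718069 * 0.6181883568 = -0.9911492196
Theta = -6.5415126776 + (0.2159037941) + (-0.9911492196) = -7.316758


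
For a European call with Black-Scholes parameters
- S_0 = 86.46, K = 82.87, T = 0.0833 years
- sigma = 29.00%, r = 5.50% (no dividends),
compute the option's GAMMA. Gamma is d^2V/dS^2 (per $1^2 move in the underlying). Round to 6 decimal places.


d1 = 0.6032688887; d2 = 0.5195698445
phi(d1) = 0.3325699021; exp(-qT) = 1.0000000000; exp(-rT) = 0.9954289791
Gamma = exp(-qT) * phi(d1) / (S * sigma * sqrt(T)) = 1.0000000000 * 0.3325699021 / (86.4600 * 0.2900 * 0.2886173938) = 0.045957

Answer: Gamma = 0.045957


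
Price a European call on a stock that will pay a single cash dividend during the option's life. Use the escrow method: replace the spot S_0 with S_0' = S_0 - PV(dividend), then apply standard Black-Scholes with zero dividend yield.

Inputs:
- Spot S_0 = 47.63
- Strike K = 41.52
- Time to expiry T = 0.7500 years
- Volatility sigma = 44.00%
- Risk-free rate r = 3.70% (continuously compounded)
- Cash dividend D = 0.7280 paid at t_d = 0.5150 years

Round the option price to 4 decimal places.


Answer: Price = 10.3584

Derivation:
PV(D) = D * exp(-r * t_d) = 0.7280 * 0.98112540 = 0.71425929
S_0' = S_0 - PV(D) = 47.6300 - 0.71425929 = 46.91574071
d1 = (ln(S_0'/K) + (r + sigma^2/2)*T) / (sigma*sqrt(T)) = 0.58398456
d2 = d1 - sigma*sqrt(T) = 0.20293338
exp(-rT) = 0.97263149
N(d1) = 0.72038465; N(d2) = 0.58040645
C = S_0' * N(d1) - K * exp(-rT) * N(d2) = 46.91574071 * 0.72038465 - 41.5200 * 0.97263149 * 0.58040645 = 10.3584


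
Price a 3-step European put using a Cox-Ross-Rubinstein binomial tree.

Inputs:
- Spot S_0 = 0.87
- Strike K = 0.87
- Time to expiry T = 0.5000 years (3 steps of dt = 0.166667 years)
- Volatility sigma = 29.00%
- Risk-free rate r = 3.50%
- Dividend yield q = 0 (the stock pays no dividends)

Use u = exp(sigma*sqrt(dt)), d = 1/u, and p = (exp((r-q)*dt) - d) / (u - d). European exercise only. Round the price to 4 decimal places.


Answer: Price = V(0,0) = 0.0690

Derivation:
dt = T/N = 0.166667
u = exp(sigma*sqrt(dt)) = 1.125685; d = 1/u = 0.888348
p = (exp((r-q)*dt) - d) / (u - d) = 0.495087
Discount per step: exp(-r*dt) = 0.994184
Stock lattice S(k, i) with i counting down-moves:
  k=0: S(0,0) = 0.8700
  k=1: S(1,0) = 0.9793; S(1,1) = 0.7729
  k=2: S(2,0) = 1.1024; S(2,1) = 0.8700; S(2,2) = 0.6866
  k=3: S(3,0) = 1.2410; S(3,1) = 0.9793; S(3,2) = 0.7729; S(3,3) = 0.6099
Terminal payoffs V(N, i) = max(K - S_T, 0):
  V(3,0) = 0.000000; V(3,1) = 0.000000; V(3,2) = 0.097137; V(3,3) = 0.260086
Backward induction: V(k, i) = exp(-r*dt) * [p * V(k+1, i) + (1-p) * V(k+1, i+1)].
  V(2,0) = exp(-r*dt) * [p*0.000000 + (1-p)*0.000000] = 0.000000
  V(2,1) = exp(-r*dt) * [p*0.000000 + (1-p)*0.097137] = 0.048761
  V(2,2) = exp(-r*dt) * [p*0.097137 + (1-p)*0.260086] = 0.178369
  V(1,0) = exp(-r*dt) * [p*0.000000 + (1-p)*0.048761] = 0.024477
  V(1,1) = exp(-r*dt) * [p*0.048761 + (1-p)*0.178369] = 0.113537
  V(0,0) = exp(-r*dt) * [p*0.024477 + (1-p)*0.113537] = 0.069041


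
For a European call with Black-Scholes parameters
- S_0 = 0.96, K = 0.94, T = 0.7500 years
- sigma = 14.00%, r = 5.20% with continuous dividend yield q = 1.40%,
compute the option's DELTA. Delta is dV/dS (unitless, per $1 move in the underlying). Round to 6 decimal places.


d1 = 0.4693314088; d2 = 0.3480878523
phi(d1) = 0.3573375167; exp(-qT) = 0.9895549326; exp(-rT) = 0.9617507091
N(d1) = 0.6805836160
Delta = exp(-qT) * N(d1) = 0.9895549326 * 0.6805836160 = 0.673475

Answer: Delta = 0.673475


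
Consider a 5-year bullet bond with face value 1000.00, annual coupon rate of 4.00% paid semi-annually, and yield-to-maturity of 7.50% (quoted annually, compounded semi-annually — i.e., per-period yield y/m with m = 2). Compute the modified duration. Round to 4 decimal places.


Coupon per period c = face * coupon_rate / m = 20.000000
Periods per year m = 2; per-period yield y/m = 0.037500
Number of cashflows N = 10
Cashflows (t years, CF_t, discount factor 1/(1+y/m)^(m*t), PV):
  t = 0.5000: CF_t = 20.000000, DF = 0.963855, PV = 19.277108
  t = 1.0000: CF_t = 20.000000, DF = 0.929017, PV = 18.580345
  t = 1.5000: CF_t = 20.000000, DF = 0.895438, PV = 17.908767
  t = 2.0000: CF_t = 20.000000, DF = 0.863073, PV = 17.261462
  t = 2.5000: CF_t = 20.000000, DF = 0.831878, PV = 16.637554
  t = 3.0000: CF_t = 20.000000, DF = 0.801810, PV = 16.036196
  t = 3.5000: CF_t = 20.000000, DF = 0.772829, PV = 15.456575
  t = 4.0000: CF_t = 20.000000, DF = 0.744895, PV = 14.897903
  t = 4.5000: CF_t = 20.000000, DF = 0.717971, PV = 14.359425
  t = 5.0000: CF_t = 1020.000000, DF = 0.692020, PV = 705.860888
Price P = sum_t PV_t = 856.276223
First compute Macaulay numerator sum_t t * PV_t:
  t * PV_t at t = 0.5000: 9.638554
  t * PV_t at t = 1.0000: 18.580345
  t * PV_t at t = 1.5000: 26.863150
  t * PV_t at t = 2.0000: 34.522924
  t * PV_t at t = 2.5000: 41.593884
  t * PV_t at t = 3.0000: 48.108589
  t * PV_t at t = 3.5000: 54.098012
  t * PV_t at t = 4.0000: 59.591613
  t * PV_t at t = 4.5000: 64.617412
  t * PV_t at t = 5.0000: 3529.304438
Macaulay duration D = 3886.918922 / 856.276223 = 4.539328
Modified duration = D / (1 + y/m) = 4.539328 / (1 + 0.037500) = 4.375256

Answer: Modified duration = 4.3753


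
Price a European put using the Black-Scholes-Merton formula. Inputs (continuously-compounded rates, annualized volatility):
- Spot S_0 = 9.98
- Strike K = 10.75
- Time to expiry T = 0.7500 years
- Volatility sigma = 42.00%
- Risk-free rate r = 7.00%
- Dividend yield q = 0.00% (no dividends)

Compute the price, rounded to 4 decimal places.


Answer: Price = 1.5688

Derivation:
d1 = (ln(S/K) + (r - q + 0.5*sigma^2) * T) / (sigma * sqrt(T)) = 0.12186857
d2 = d1 - sigma * sqrt(T) = -0.24186210
exp(-rT) = 0.94885432; exp(-qT) = 1.00000000
P = K * exp(-rT) * N(-d2) - S_0 * exp(-qT) * N(-d1)
N(-d1) = 0.45150155; N(-d2) = 0.59555649
P = 10.7500 * 0.94885432 * 0.59555649 - 9.9800 * 1.00000000 * 0.45150155 = 1.5688


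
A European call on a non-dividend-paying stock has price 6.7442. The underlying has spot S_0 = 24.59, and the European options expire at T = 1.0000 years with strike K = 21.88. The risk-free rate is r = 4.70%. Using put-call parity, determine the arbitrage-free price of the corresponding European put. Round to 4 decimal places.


Answer: Put price = 3.0296

Derivation:
Put-call parity: C - P = S_0 * exp(-qT) - K * exp(-rT).
S_0 * exp(-qT) = 24.5900 * 1.00000000 = 24.59000000
K * exp(-rT) = 21.8800 * 0.95408740 = 20.87543226
P = C - S*exp(-qT) + K*exp(-rT)
P = 6.7442 - 24.59000000 + 20.87543226 = 3.0296


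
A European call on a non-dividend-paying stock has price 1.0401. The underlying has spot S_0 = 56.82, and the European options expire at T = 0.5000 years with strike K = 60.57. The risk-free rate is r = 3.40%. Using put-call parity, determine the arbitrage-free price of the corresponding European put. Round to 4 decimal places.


Answer: Put price = 3.7691

Derivation:
Put-call parity: C - P = S_0 * exp(-qT) - K * exp(-rT).
S_0 * exp(-qT) = 56.8200 * 1.00000000 = 56.82000000
K * exp(-rT) = 60.5700 * 0.98314368 = 59.54901298
P = C - S*exp(-qT) + K*exp(-rT)
P = 1.0401 - 56.82000000 + 59.54901298 = 3.7691


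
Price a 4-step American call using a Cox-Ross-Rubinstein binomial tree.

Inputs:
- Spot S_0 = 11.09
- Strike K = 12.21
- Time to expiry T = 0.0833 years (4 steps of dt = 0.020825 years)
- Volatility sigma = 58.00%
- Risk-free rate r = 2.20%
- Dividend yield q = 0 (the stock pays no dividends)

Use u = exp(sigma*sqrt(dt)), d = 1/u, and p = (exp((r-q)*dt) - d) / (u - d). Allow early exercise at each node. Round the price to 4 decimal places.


dt = T/N = 0.020825
u = exp(sigma*sqrt(dt)) = 1.087302; d = 1/u = 0.919708
p = (exp((r-q)*dt) - d) / (u - d) = 0.481822
Discount per step: exp(-r*dt) = 0.999542
Stock lattice S(k, i) with i counting down-moves:
  k=0: S(0,0) = 11.0900
  k=1: S(1,0) = 12.0582; S(1,1) = 10.1996
  k=2: S(2,0) = 13.1109; S(2,1) = 11.0900; S(2,2) = 9.3806
  k=3: S(3,0) = 14.2555; S(3,1) = 12.0582; S(3,2) = 10.1996; S(3,3) = 8.6274
  k=4: S(4,0) = 15.5000; S(4,1) = 13.1109; S(4,2) = 11.0900; S(4,3) = 9.3806; S(4,4) = 7.9347
Terminal payoffs V(N, i) = max(S_T - K, 0):
  V(4,0) = 3.289999; V(4,1) = 0.900873; V(4,2) = 0.000000; V(4,3) = 0.000000; V(4,4) = 0.000000
Backward induction: V(k, i) = exp(-r*dt) * [p * V(k+1, i) + (1-p) * V(k+1, i+1)]; then take max(V_cont, immediate exercise) for American.
  V(3,0) = exp(-r*dt) * [p*3.289999 + (1-p)*0.900873] = 2.051066; exercise = 2.045473; V(3,0) = max -> 2.051066
  V(3,1) = exp(-r*dt) * [p*0.900873 + (1-p)*0.000000] = 0.433861; exercise = 0.000000; V(3,1) = max -> 0.433861
  V(3,2) = exp(-r*dt) * [p*0.000000 + (1-p)*0.000000] = 0.000000; exercise = 0.000000; V(3,2) = max -> 0.000000
  V(3,3) = exp(-r*dt) * [p*0.000000 + (1-p)*0.000000] = 0.000000; exercise = 0.000000; V(3,3) = max -> 0.000000
  V(2,0) = exp(-r*dt) * [p*2.051066 + (1-p)*0.433861] = 1.212510; exercise = 0.900873; V(2,0) = max -> 1.212510
  V(2,1) = exp(-r*dt) * [p*0.433861 + (1-p)*0.000000] = 0.208948; exercise = 0.000000; V(2,1) = max -> 0.208948
  V(2,2) = exp(-r*dt) * [p*0.000000 + (1-p)*0.000000] = 0.000000; exercise = 0.000000; V(2,2) = max -> 0.000000
  V(1,0) = exp(-r*dt) * [p*1.212510 + (1-p)*0.208948] = 0.692169; exercise = 0.000000; V(1,0) = max -> 0.692169
  V(1,1) = exp(-r*dt) * [p*0.208948 + (1-p)*0.000000] = 0.100630; exercise = 0.000000; V(1,1) = max -> 0.100630
  V(0,0) = exp(-r*dt) * [p*0.692169 + (1-p)*0.100630] = 0.385470; exercise = 0.000000; V(0,0) = max -> 0.385470

Answer: Price = V(0,0) = 0.3855


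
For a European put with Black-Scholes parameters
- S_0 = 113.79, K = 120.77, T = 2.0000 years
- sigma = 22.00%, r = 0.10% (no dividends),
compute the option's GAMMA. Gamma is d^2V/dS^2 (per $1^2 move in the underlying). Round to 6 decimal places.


d1 = -0.0293554285; d2 = -0.3404824122
phi(d1) = 0.3987704249; exp(-qT) = 1.0000000000; exp(-rT) = 0.9980019987
Gamma = exp(-qT) * phi(d1) / (S * sigma * sqrt(T)) = 1.0000000000 * 0.3987704249 / (113.7900 * 0.2200 * 1.4142135624) = 0.011264

Answer: Gamma = 0.011264


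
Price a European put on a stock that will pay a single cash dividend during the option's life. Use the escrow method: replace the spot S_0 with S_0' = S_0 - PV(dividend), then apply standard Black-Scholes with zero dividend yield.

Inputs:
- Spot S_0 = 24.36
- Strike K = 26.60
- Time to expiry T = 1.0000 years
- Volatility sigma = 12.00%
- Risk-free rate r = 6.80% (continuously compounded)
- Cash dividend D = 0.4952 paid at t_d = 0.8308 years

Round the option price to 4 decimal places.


PV(D) = D * exp(-r * t_d) = 0.4952 * 0.94507178 = 0.46799954
S_0' = S_0 - PV(D) = 24.3600 - 0.46799954 = 23.89200046
d1 = (ln(S_0'/K) + (r + sigma^2/2)*T) / (sigma*sqrt(T)) = -0.26806268
d2 = d1 - sigma*sqrt(T) = -0.38806268
exp(-rT) = 0.93426047
N(-d1) = 0.60567446; N(-d2) = 0.65101518
P = K * exp(-rT) * N(-d2) - S_0' * N(-d1) = 26.6000 * 0.93426047 * 0.65101518 - 23.89200046 * 0.60567446 = 1.7078

Answer: Price = 1.7078
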